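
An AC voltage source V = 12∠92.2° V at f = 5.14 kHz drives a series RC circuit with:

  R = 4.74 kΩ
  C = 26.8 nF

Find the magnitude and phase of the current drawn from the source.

Step 1 — Angular frequency: ω = 2π·f = 2π·5140 = 3.23e+04 rad/s.
Step 2 — Component impedances:
  R: Z = R = 4740 Ω
  C: Z = 1/(jωC) = -j/(ω·C) = 0 - j1155 Ω
Step 3 — Series combination: Z_total = R + C = 4740 - j1155 Ω = 4879∠-13.7° Ω.
Step 4 — Source phasor: V = 12∠92.2° V = -0.4607 + j11.99 V.
Step 5 — Ohm's law: I = V / Z_total = (-0.4607 + j11.99) / (4740 - j1155) = -0.0006738 + j0.002366 A.
Step 6 — Convert to polar: |I| = 0.00246 A, ∠I = 105.9°.

I = 0.00246∠105.9° A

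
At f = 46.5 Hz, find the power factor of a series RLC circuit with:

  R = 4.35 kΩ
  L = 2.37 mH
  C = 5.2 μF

Step 1 — Angular frequency: ω = 2π·f = 2π·46.5 = 292.2 rad/s.
Step 2 — Component impedances:
  R: Z = R = 4350 Ω
  L: Z = jωL = j·292.2·0.00237 = 0 + j0.6924 Ω
  C: Z = 1/(jωC) = -j/(ω·C) = 0 - j658.2 Ω
Step 3 — Series combination: Z_total = R + L + C = 4350 - j657.5 Ω = 4399∠-8.6° Ω.
Step 4 — Power factor: PF = cos(φ) = Re(Z)/|Z| = 4350/4399.4 = 0.9888.
Step 5 — Type: Im(Z) = -657.5 ⇒ leading (phase φ = -8.6°).

PF = 0.9888 (leading, φ = -8.6°)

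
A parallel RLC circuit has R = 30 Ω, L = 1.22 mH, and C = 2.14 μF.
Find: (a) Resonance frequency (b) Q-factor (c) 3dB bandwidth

Step 1 — Resonance: ω₀ = 1/√(LC) = 1/√(0.00122·2.14e-06) = 1.957e+04 rad/s.
Step 2 — f₀ = ω₀/(2π) = 3115 Hz.
Step 3 — Parallel Q: Q = R/(ω₀L) = 30/(1.957e+04·0.00122) = 1.256.
Step 4 — Bandwidth: Δω = ω₀/Q = 1.558e+04 rad/s; BW = Δω/(2π) = 2479 Hz.

(a) f₀ = 3115 Hz  (b) Q = 1.256  (c) BW = 2479 Hz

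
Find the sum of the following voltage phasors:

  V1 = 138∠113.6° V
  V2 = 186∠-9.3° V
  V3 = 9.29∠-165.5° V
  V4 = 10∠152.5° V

Step 1 — Convert each phasor to rectangular form:
  V1 = 138·(cos(113.6°) + j·sin(113.6°)) = -55.25 + j126.5 V
  V2 = 186·(cos(-9.3°) + j·sin(-9.3°)) = 183.6 - j30.06 V
  V3 = 9.29·(cos(-165.5°) + j·sin(-165.5°)) = -8.994 - j2.326 V
  V4 = 10·(cos(152.5°) + j·sin(152.5°)) = -8.87 + j4.617 V
Step 2 — Sum components: V_total = 110.4 + j98.69 V.
Step 3 — Convert to polar: |V_total| = 148.1 V, ∠V_total = 41.8°.

V_total = 148.1∠41.8° V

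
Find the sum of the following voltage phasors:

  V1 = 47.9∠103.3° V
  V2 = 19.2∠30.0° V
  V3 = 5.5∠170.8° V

Step 1 — Convert each phasor to rectangular form:
  V1 = 47.9·(cos(103.3°) + j·sin(103.3°)) = -11.02 + j46.62 V
  V2 = 19.2·(cos(30.0°) + j·sin(30.0°)) = 16.63 + j9.6 V
  V3 = 5.5·(cos(170.8°) + j·sin(170.8°)) = -5.429 + j0.8793 V
Step 2 — Sum components: V_total = 0.1791 + j57.09 V.
Step 3 — Convert to polar: |V_total| = 57.09 V, ∠V_total = 89.8°.

V_total = 57.09∠89.8° V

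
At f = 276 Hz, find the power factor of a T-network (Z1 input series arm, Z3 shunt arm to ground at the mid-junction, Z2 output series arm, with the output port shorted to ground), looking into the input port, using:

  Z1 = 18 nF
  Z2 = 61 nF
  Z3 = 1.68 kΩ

Step 1 — Angular frequency: ω = 2π·f = 2π·276 = 1734 rad/s.
Step 2 — Component impedances:
  Z1: Z = 1/(jωC) = -j/(ω·C) = 0 - j3.204e+04 Ω
  Z2: Z = 1/(jωC) = -j/(ω·C) = 0 - j9453 Ω
  Z3: Z = R = 1680 Ω
Step 3 — With the output port shorted to ground, the output series arm Z2 runs from the junction to ground; the shunt arm Z3 also runs from the junction to ground. They appear in parallel: Z3 || Z2 = 1629 - j289.4 Ω.
Step 4 — Series with input arm Z1: Z_in = Z1 + (Z3 || Z2) = 1629 - j3.233e+04 Ω = 3.237e+04∠-87.1° Ω.
Step 5 — Power factor: PF = cos(φ) = Re(Z)/|Z| = 1629/3.237e+04 = 0.05032.
Step 6 — Type: Im(Z) = -3.233e+04 ⇒ leading (phase φ = -87.1°).

PF = 0.05032 (leading, φ = -87.1°)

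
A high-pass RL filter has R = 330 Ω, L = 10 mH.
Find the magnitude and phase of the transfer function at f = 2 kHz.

Step 1 — Angular frequency: ω = 2π·2000 = 1.257e+04 rad/s.
Step 2 — Transfer function: H(jω) = jωL/(R + jωL).
Step 3 — Numerator jωL = j·125.7; denominator R + jωL = 330 + j125.7.
Step 4 — H = 0.1266 + j0.3326.
Step 5 — Magnitude: |H| = 0.3559 (-9.0 dB); phase: φ = 69.2°.

|H| = 0.3559 (-9.0 dB), φ = 69.2°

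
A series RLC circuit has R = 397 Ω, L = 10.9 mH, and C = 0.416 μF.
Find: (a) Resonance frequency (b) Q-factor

Step 1 — Resonance condition Im(Z)=0 gives ω₀ = 1/√(LC).
Step 2 — ω₀ = 1/√(0.0109·4.16e-07) = 1.485e+04 rad/s.
Step 3 — f₀ = ω₀/(2π) = 2364 Hz.
Step 4 — Series Q: Q = ω₀L/R = 1.485e+04·0.0109/397 = 0.4077.

(a) f₀ = 2364 Hz  (b) Q = 0.4077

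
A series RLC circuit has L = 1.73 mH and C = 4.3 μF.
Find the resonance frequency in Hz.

Step 1 — Resonance condition Im(Z)=0 gives ω₀ = 1/√(LC).
Step 2 — ω₀ = 1/√(0.00173·4.3e-06) = 1.159e+04 rad/s.
Step 3 — f₀ = ω₀/(2π) = 1845 Hz.

f₀ = 1845 Hz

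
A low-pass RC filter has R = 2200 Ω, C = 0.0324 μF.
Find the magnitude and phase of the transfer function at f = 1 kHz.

Step 1 — Angular frequency: ω = 2π·1000 = 6283 rad/s.
Step 2 — Transfer function: H(jω) = 1/(1 + jωRC).
Step 3 — Denominator: 1 + jωRC = 1 + j·6283·2200·3.24e-08 = 1 + j0.4479.
Step 4 — H = 0.8329 - j0.373.
Step 5 — Magnitude: |H| = 0.9126 (-0.8 dB); phase: φ = -24.1°.

|H| = 0.9126 (-0.8 dB), φ = -24.1°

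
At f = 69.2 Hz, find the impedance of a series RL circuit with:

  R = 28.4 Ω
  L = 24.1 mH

Step 1 — Angular frequency: ω = 2π·f = 2π·69.2 = 434.8 rad/s.
Step 2 — Component impedances:
  R: Z = R = 28.4 Ω
  L: Z = jωL = j·434.8·0.0241 = 0 + j10.48 Ω
Step 3 — Series combination: Z_total = R + L = 28.4 + j10.48 Ω = 30.27∠20.3° Ω.

Z = 28.4 + j10.48 Ω = 30.27∠20.3° Ω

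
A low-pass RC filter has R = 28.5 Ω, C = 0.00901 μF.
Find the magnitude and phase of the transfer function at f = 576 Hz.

Step 1 — Angular frequency: ω = 2π·576 = 3619 rad/s.
Step 2 — Transfer function: H(jω) = 1/(1 + jωRC).
Step 3 — Denominator: 1 + jωRC = 1 + j·3619·28.5·9.01e-09 = 1 + j0.0009293.
Step 4 — H = 1 - j0.0009293.
Step 5 — Magnitude: |H| = 1 (-0.0 dB); phase: φ = -0.1°.

|H| = 1 (-0.0 dB), φ = -0.1°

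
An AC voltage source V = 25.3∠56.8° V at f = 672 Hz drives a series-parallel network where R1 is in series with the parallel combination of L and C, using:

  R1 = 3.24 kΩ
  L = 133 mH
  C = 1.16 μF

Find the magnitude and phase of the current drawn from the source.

Step 1 — Angular frequency: ω = 2π·f = 2π·672 = 4222 rad/s.
Step 2 — Component impedances:
  R1: Z = R = 3240 Ω
  L: Z = jωL = j·4222·0.133 = 0 + j561.6 Ω
  C: Z = 1/(jωC) = -j/(ω·C) = 0 - j204.2 Ω
Step 3 — Parallel branch: L || C = 1/(1/L + 1/C) = 0 - j320.8 Ω.
Step 4 — Series with R1: Z_total = R1 + (L || C) = 3240 - j320.8 Ω = 3256∠-5.7° Ω.
Step 5 — Source phasor: V = 25.3∠56.8° V = 13.85 + j21.17 V.
Step 6 — Ohm's law: I = V / Z_total = (13.85 + j21.17) / (3240 - j320.8) = 0.003594 + j0.00689 A.
Step 7 — Convert to polar: |I| = 0.007771 A, ∠I = 62.5°.

I = 0.007771∠62.5° A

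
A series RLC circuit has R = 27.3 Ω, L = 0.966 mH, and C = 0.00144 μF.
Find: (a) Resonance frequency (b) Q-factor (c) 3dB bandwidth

Step 1 — Resonance: ω₀ = 1/√(LC) = 1/√(0.000966·1.44e-09) = 8.479e+05 rad/s.
Step 2 — f₀ = ω₀/(2π) = 1.349e+05 Hz.
Step 3 — Series Q: Q = ω₀L/R = 8.479e+05·0.000966/27.3 = 30.
Step 4 — Bandwidth: Δω = ω₀/Q = 2.826e+04 rad/s; BW = Δω/(2π) = 4498 Hz.

(a) f₀ = 1.349e+05 Hz  (b) Q = 30  (c) BW = 4498 Hz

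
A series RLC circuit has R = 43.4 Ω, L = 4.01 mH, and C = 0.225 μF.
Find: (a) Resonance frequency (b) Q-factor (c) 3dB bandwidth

Step 1 — Resonance: ω₀ = 1/√(LC) = 1/√(0.00401·2.25e-07) = 3.329e+04 rad/s.
Step 2 — f₀ = ω₀/(2π) = 5299 Hz.
Step 3 — Series Q: Q = ω₀L/R = 3.329e+04·0.00401/43.4 = 3.076.
Step 4 — Bandwidth: Δω = ω₀/Q = 1.082e+04 rad/s; BW = Δω/(2π) = 1723 Hz.

(a) f₀ = 5299 Hz  (b) Q = 3.076  (c) BW = 1723 Hz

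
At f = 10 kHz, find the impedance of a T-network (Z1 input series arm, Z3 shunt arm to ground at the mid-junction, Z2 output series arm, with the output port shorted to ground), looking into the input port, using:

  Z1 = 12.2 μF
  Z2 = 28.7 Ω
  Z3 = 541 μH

Step 1 — Angular frequency: ω = 2π·f = 2π·1e+04 = 6.283e+04 rad/s.
Step 2 — Component impedances:
  Z1: Z = 1/(jωC) = -j/(ω·C) = 0 - j1.305 Ω
  Z2: Z = R = 28.7 Ω
  Z3: Z = jωL = j·6.283e+04·0.000541 = 0 + j33.99 Ω
Step 3 — With the output port shorted to ground, the output series arm Z2 runs from the junction to ground; the shunt arm Z3 also runs from the junction to ground. They appear in parallel: Z3 || Z2 = 16.76 + j14.15 Ω.
Step 4 — Series with input arm Z1: Z_in = Z1 + (Z3 || Z2) = 16.76 + j12.84 Ω = 21.11∠37.5° Ω.

Z = 16.76 + j12.84 Ω = 21.11∠37.5° Ω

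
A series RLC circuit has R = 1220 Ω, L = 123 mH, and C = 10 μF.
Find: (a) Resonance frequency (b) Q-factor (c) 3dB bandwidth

Step 1 — Resonance: ω₀ = 1/√(LC) = 1/√(0.123·1e-05) = 901.7 rad/s.
Step 2 — f₀ = ω₀/(2π) = 143.5 Hz.
Step 3 — Series Q: Q = ω₀L/R = 901.7·0.123/1220 = 0.09091.
Step 4 — Bandwidth: Δω = ω₀/Q = 9919 rad/s; BW = Δω/(2π) = 1579 Hz.

(a) f₀ = 143.5 Hz  (b) Q = 0.09091  (c) BW = 1579 Hz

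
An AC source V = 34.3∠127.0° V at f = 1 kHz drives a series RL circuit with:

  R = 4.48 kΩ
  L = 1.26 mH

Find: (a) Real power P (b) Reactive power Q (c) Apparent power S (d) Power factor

Step 1 — Angular frequency: ω = 2π·f = 2π·1000 = 6283 rad/s.
Step 2 — Component impedances:
  R: Z = R = 4480 Ω
  L: Z = jωL = j·6283·0.00126 = 0 + j7.917 Ω
Step 3 — Series combination: Z_total = R + L = 4480 + j7.917 Ω = 4480∠0.1° Ω.
Step 4 — Source phasor: V = 34.3∠127.0° V = -20.64 + j27.39 V.
Step 5 — Current: I = V / Z = -0.004597 + j0.006123 A = 0.007656∠126.9° A.
Step 6 — Complex power: S = V·I* = 0.2626 + j0.0004641 VA.
Step 7 — Real power: P = Re(S) = 0.2626 W.
Step 8 — Reactive power: Q = Im(S) = 0.0004641 VAR.
Step 9 — Apparent power: |S| = 0.2626 VA.
Step 10 — Power factor: PF = P/|S| = 1 (lagging).

(a) P = 0.2626 W  (b) Q = 0.0004641 VAR  (c) S = 0.2626 VA  (d) PF = 1 (lagging)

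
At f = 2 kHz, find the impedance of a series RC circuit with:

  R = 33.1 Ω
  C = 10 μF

Step 1 — Angular frequency: ω = 2π·f = 2π·2000 = 1.257e+04 rad/s.
Step 2 — Component impedances:
  R: Z = R = 33.1 Ω
  C: Z = 1/(jωC) = -j/(ω·C) = 0 - j7.958 Ω
Step 3 — Series combination: Z_total = R + C = 33.1 - j7.958 Ω = 34.04∠-13.5° Ω.

Z = 33.1 - j7.958 Ω = 34.04∠-13.5° Ω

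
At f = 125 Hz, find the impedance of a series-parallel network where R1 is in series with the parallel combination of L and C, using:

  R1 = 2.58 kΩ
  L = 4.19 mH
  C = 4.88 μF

Step 1 — Angular frequency: ω = 2π·f = 2π·125 = 785.4 rad/s.
Step 2 — Component impedances:
  R1: Z = R = 2580 Ω
  L: Z = jωL = j·785.4·0.00419 = 0 + j3.291 Ω
  C: Z = 1/(jωC) = -j/(ω·C) = 0 - j260.9 Ω
Step 3 — Parallel branch: L || C = 1/(1/L + 1/C) = 0 + j3.333 Ω.
Step 4 — Series with R1: Z_total = R1 + (L || C) = 2580 + j3.333 Ω = 2580∠0.1° Ω.

Z = 2580 + j3.333 Ω = 2580∠0.1° Ω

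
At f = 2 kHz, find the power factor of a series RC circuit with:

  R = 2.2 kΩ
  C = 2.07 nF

Step 1 — Angular frequency: ω = 2π·f = 2π·2000 = 1.257e+04 rad/s.
Step 2 — Component impedances:
  R: Z = R = 2200 Ω
  C: Z = 1/(jωC) = -j/(ω·C) = 0 - j3.844e+04 Ω
Step 3 — Series combination: Z_total = R + C = 2200 - j3.844e+04 Ω = 3.851e+04∠-86.7° Ω.
Step 4 — Power factor: PF = cos(φ) = Re(Z)/|Z| = 2200/3.851e+04 = 0.05713.
Step 5 — Type: Im(Z) = -3.844e+04 ⇒ leading (phase φ = -86.7°).

PF = 0.05713 (leading, φ = -86.7°)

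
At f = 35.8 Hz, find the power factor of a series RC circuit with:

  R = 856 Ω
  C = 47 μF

Step 1 — Angular frequency: ω = 2π·f = 2π·35.8 = 224.9 rad/s.
Step 2 — Component impedances:
  R: Z = R = 856 Ω
  C: Z = 1/(jωC) = -j/(ω·C) = 0 - j94.59 Ω
Step 3 — Series combination: Z_total = R + C = 856 - j94.59 Ω = 861.2∠-6.3° Ω.
Step 4 — Power factor: PF = cos(φ) = Re(Z)/|Z| = 856/861.2 = 0.994.
Step 5 — Type: Im(Z) = -94.59 ⇒ leading (phase φ = -6.3°).

PF = 0.994 (leading, φ = -6.3°)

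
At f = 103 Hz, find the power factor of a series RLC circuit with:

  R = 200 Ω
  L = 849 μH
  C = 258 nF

Step 1 — Angular frequency: ω = 2π·f = 2π·103 = 647.2 rad/s.
Step 2 — Component impedances:
  R: Z = R = 200 Ω
  L: Z = jωL = j·647.2·0.000849 = 0 + j0.5494 Ω
  C: Z = 1/(jωC) = -j/(ω·C) = 0 - j5989 Ω
Step 3 — Series combination: Z_total = R + L + C = 200 - j5989 Ω = 5992∠-88.1° Ω.
Step 4 — Power factor: PF = cos(φ) = Re(Z)/|Z| = 200/5992 = 0.03338.
Step 5 — Type: Im(Z) = -5989 ⇒ leading (phase φ = -88.1°).

PF = 0.03338 (leading, φ = -88.1°)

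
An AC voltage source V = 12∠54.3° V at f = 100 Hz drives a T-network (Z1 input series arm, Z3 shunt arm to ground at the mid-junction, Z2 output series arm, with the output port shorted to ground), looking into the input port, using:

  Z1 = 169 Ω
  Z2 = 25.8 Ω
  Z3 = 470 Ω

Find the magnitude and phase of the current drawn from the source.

Step 1 — Angular frequency: ω = 2π·f = 2π·100 = 628.3 rad/s.
Step 2 — Component impedances:
  Z1: Z = R = 169 Ω
  Z2: Z = R = 25.8 Ω
  Z3: Z = R = 470 Ω
Step 3 — With the output port shorted to ground, the output series arm Z2 runs from the junction to ground; the shunt arm Z3 also runs from the junction to ground. They appear in parallel: Z3 || Z2 = 24.46 Ω.
Step 4 — Series with input arm Z1: Z_in = Z1 + (Z3 || Z2) = 193.5 Ω = 193.5∠0.0° Ω.
Step 5 — Source phasor: V = 12∠54.3° V = 7.002 + j9.745 V.
Step 6 — Ohm's law: I = V / Z_total = (7.002 + j9.745) / (193.5) = 0.0362 + j0.05037 A.
Step 7 — Convert to polar: |I| = 0.06203 A, ∠I = 54.3°.

I = 0.06203∠54.3° A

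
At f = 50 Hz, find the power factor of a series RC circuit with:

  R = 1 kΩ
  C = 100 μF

Step 1 — Angular frequency: ω = 2π·f = 2π·50 = 314.2 rad/s.
Step 2 — Component impedances:
  R: Z = R = 1000 Ω
  C: Z = 1/(jωC) = -j/(ω·C) = 0 - j31.83 Ω
Step 3 — Series combination: Z_total = R + C = 1000 - j31.83 Ω = 1001∠-1.8° Ω.
Step 4 — Power factor: PF = cos(φ) = Re(Z)/|Z| = 1000/1000.5 = 0.9995.
Step 5 — Type: Im(Z) = -31.83 ⇒ leading (phase φ = -1.8°).

PF = 0.9995 (leading, φ = -1.8°)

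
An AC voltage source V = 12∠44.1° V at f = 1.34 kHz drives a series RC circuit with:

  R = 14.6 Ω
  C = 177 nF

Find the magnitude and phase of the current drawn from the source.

Step 1 — Angular frequency: ω = 2π·f = 2π·1340 = 8419 rad/s.
Step 2 — Component impedances:
  R: Z = R = 14.6 Ω
  C: Z = 1/(jωC) = -j/(ω·C) = 0 - j671 Ω
Step 3 — Series combination: Z_total = R + C = 14.6 - j671 Ω = 671.2∠-88.8° Ω.
Step 4 — Source phasor: V = 12∠44.1° V = 8.618 + j8.351 V.
Step 5 — Ohm's law: I = V / Z_total = (8.618 + j8.351) / (14.6 - j671) = -0.01216 + j0.01311 A.
Step 6 — Convert to polar: |I| = 0.01788 A, ∠I = 132.9°.

I = 0.01788∠132.9° A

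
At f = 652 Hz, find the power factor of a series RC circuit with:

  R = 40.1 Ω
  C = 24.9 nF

Step 1 — Angular frequency: ω = 2π·f = 2π·652 = 4097 rad/s.
Step 2 — Component impedances:
  R: Z = R = 40.1 Ω
  C: Z = 1/(jωC) = -j/(ω·C) = 0 - j9803 Ω
Step 3 — Series combination: Z_total = R + C = 40.1 - j9803 Ω = 9803∠-89.8° Ω.
Step 4 — Power factor: PF = cos(φ) = Re(Z)/|Z| = 40.1/9803.4 = 0.00409.
Step 5 — Type: Im(Z) = -9803 ⇒ leading (phase φ = -89.8°).

PF = 0.00409 (leading, φ = -89.8°)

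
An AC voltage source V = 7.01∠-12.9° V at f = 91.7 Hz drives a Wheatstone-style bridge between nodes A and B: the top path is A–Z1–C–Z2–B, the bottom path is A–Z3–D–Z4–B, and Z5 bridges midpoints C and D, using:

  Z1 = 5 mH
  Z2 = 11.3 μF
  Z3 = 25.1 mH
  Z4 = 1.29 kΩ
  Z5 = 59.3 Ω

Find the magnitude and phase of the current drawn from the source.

Step 1 — Angular frequency: ω = 2π·f = 2π·91.7 = 576.2 rad/s.
Step 2 — Component impedances:
  Z1: Z = jωL = j·576.2·0.005 = 0 + j2.881 Ω
  Z2: Z = 1/(jωC) = -j/(ω·C) = 0 - j153.6 Ω
  Z3: Z = jωL = j·576.2·0.0251 = 0 + j14.46 Ω
  Z4: Z = R = 1290 Ω
  Z5: Z = R = 59.3 Ω
Step 3 — Bridge requires nodal analysis (the Z5 bridge couples midpoints C and D, so the two paths cannot be reduced to a simple series/parallel combination). Setting node B to ground and injecting 1 A at node A, the 3-node admittance system at A, C, D solves to V_A = Z_AB = 17.51 - j148.7 Ω = 149.7∠-83.3° Ω.
Step 4 — Source phasor: V = 7.01∠-12.9° V = 6.833 - j1.565 V.
Step 5 — Ohm's law: I = V / Z_total = (6.833 - j1.565) / (17.51 - j148.7) = 0.01571 + j0.0441 A.
Step 6 — Convert to polar: |I| = 0.04681 A, ∠I = 70.4°.

I = 0.04681∠70.4° A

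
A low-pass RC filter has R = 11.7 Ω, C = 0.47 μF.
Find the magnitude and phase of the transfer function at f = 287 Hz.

Step 1 — Angular frequency: ω = 2π·287 = 1803 rad/s.
Step 2 — Transfer function: H(jω) = 1/(1 + jωRC).
Step 3 — Denominator: 1 + jωRC = 1 + j·1803·11.7·4.7e-07 = 1 + j0.009916.
Step 4 — H = 0.9999 - j0.009915.
Step 5 — Magnitude: |H| = 1 (-0.0 dB); phase: φ = -0.6°.

|H| = 1 (-0.0 dB), φ = -0.6°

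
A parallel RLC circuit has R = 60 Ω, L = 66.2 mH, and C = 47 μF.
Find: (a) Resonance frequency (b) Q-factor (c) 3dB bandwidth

Step 1 — Resonance: ω₀ = 1/√(LC) = 1/√(0.0662·4.7e-05) = 566.9 rad/s.
Step 2 — f₀ = ω₀/(2π) = 90.23 Hz.
Step 3 — Parallel Q: Q = R/(ω₀L) = 60/(566.9·0.0662) = 1.599.
Step 4 — Bandwidth: Δω = ω₀/Q = 354.6 rad/s; BW = Δω/(2π) = 56.44 Hz.

(a) f₀ = 90.23 Hz  (b) Q = 1.599  (c) BW = 56.44 Hz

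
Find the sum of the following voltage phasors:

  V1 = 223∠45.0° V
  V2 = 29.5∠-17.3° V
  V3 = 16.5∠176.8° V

Step 1 — Convert each phasor to rectangular form:
  V1 = 223·(cos(45.0°) + j·sin(45.0°)) = 157.7 + j157.7 V
  V2 = 29.5·(cos(-17.3°) + j·sin(-17.3°)) = 28.17 - j8.773 V
  V3 = 16.5·(cos(176.8°) + j·sin(176.8°)) = -16.47 + j0.9211 V
Step 2 — Sum components: V_total = 169.4 + j149.8 V.
Step 3 — Convert to polar: |V_total| = 226.1 V, ∠V_total = 41.5°.

V_total = 226.1∠41.5° V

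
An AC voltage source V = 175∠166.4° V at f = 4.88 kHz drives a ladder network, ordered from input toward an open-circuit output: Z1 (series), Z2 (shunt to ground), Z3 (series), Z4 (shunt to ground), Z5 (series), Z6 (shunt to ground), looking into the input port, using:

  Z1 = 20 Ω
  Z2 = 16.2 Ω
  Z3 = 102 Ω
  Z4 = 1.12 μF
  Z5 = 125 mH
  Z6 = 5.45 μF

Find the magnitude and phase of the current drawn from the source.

Step 1 — Angular frequency: ω = 2π·f = 2π·4880 = 3.066e+04 rad/s.
Step 2 — Component impedances:
  Z1: Z = R = 20 Ω
  Z2: Z = R = 16.2 Ω
  Z3: Z = R = 102 Ω
  Z4: Z = 1/(jωC) = -j/(ω·C) = 0 - j29.12 Ω
  Z5: Z = jωL = j·3.066e+04·0.125 = 0 + j3833 Ω
  Z6: Z = 1/(jωC) = -j/(ω·C) = 0 - j5.984 Ω
Step 3 — Ladder network (open output): work backward from the far end, alternating series and parallel combinations. Z_in = 34.11 - j0.5192 Ω = 34.11∠-0.9° Ω.
Step 4 — Source phasor: V = 175∠166.4° V = -170.1 + j41.15 V.
Step 5 — Ohm's law: I = V / Z_total = (-170.1 + j41.15) / (34.11 - j0.5192) = -5.004 + j1.13 A.
Step 6 — Convert to polar: |I| = 5.13 A, ∠I = 167.3°.

I = 5.13∠167.3° A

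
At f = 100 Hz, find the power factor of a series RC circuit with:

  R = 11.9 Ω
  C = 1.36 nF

Step 1 — Angular frequency: ω = 2π·f = 2π·100 = 628.3 rad/s.
Step 2 — Component impedances:
  R: Z = R = 11.9 Ω
  C: Z = 1/(jωC) = -j/(ω·C) = 0 - j1.17e+06 Ω
Step 3 — Series combination: Z_total = R + C = 11.9 - j1.17e+06 Ω = 1.17e+06∠-90.0° Ω.
Step 4 — Power factor: PF = cos(φ) = Re(Z)/|Z| = 11.9/1.17e+06 = 1.017e-05.
Step 5 — Type: Im(Z) = -1.17e+06 ⇒ leading (phase φ = -90.0°).

PF = 1.017e-05 (leading, φ = -90.0°)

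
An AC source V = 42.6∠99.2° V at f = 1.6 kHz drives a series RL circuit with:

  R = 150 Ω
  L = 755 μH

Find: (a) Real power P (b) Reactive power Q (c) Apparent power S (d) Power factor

Step 1 — Angular frequency: ω = 2π·f = 2π·1600 = 1.005e+04 rad/s.
Step 2 — Component impedances:
  R: Z = R = 150 Ω
  L: Z = jωL = j·1.005e+04·0.000755 = 0 + j7.59 Ω
Step 3 — Series combination: Z_total = R + L = 150 + j7.59 Ω = 150.2∠2.9° Ω.
Step 4 — Source phasor: V = 42.6∠99.2° V = -6.811 + j42.05 V.
Step 5 — Current: I = V / Z = -0.03114 + j0.2819 A = 0.2836∠96.3° A.
Step 6 — Complex power: S = V·I* = 12.07 + j0.6106 VA.
Step 7 — Real power: P = Re(S) = 12.07 W.
Step 8 — Reactive power: Q = Im(S) = 0.6106 VAR.
Step 9 — Apparent power: |S| = 12.08 VA.
Step 10 — Power factor: PF = P/|S| = 0.9987 (lagging).

(a) P = 12.07 W  (b) Q = 0.6106 VAR  (c) S = 12.08 VA  (d) PF = 0.9987 (lagging)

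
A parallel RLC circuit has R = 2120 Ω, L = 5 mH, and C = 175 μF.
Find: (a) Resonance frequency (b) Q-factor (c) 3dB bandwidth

Step 1 — Resonance: ω₀ = 1/√(LC) = 1/√(0.005·0.000175) = 1069 rad/s.
Step 2 — f₀ = ω₀/(2π) = 170.1 Hz.
Step 3 — Parallel Q: Q = R/(ω₀L) = 2120/(1069·0.005) = 396.6.
Step 4 — Bandwidth: Δω = ω₀/Q = 2.695 rad/s; BW = Δω/(2π) = 0.429 Hz.

(a) f₀ = 170.1 Hz  (b) Q = 396.6  (c) BW = 0.429 Hz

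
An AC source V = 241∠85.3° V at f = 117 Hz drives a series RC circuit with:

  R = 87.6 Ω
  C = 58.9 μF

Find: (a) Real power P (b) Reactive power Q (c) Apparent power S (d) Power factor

Step 1 — Angular frequency: ω = 2π·f = 2π·117 = 735.1 rad/s.
Step 2 — Component impedances:
  R: Z = R = 87.6 Ω
  C: Z = 1/(jωC) = -j/(ω·C) = 0 - j23.1 Ω
Step 3 — Series combination: Z_total = R + C = 87.6 - j23.1 Ω = 90.59∠-14.8° Ω.
Step 4 — Source phasor: V = 241∠85.3° V = 19.75 + j240.2 V.
Step 5 — Current: I = V / Z = -0.4651 + j2.619 A = 2.66∠100.1° A.
Step 6 — Complex power: S = V·I* = 619.9 - j163.4 VA.
Step 7 — Real power: P = Re(S) = 619.9 W.
Step 8 — Reactive power: Q = Im(S) = -163.4 VAR.
Step 9 — Apparent power: |S| = 641.1 VA.
Step 10 — Power factor: PF = P/|S| = 0.967 (leading).

(a) P = 619.9 W  (b) Q = -163.4 VAR  (c) S = 641.1 VA  (d) PF = 0.967 (leading)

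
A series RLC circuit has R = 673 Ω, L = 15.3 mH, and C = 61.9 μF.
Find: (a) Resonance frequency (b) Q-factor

Step 1 — Resonance condition Im(Z)=0 gives ω₀ = 1/√(LC).
Step 2 — ω₀ = 1/√(0.0153·6.19e-05) = 1028 rad/s.
Step 3 — f₀ = ω₀/(2π) = 163.5 Hz.
Step 4 — Series Q: Q = ω₀L/R = 1028·0.0153/673 = 0.02336.

(a) f₀ = 163.5 Hz  (b) Q = 0.02336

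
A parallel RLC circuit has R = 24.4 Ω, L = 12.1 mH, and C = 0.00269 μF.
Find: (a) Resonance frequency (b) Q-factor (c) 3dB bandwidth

Step 1 — Resonance: ω₀ = 1/√(LC) = 1/√(0.0121·2.69e-09) = 1.753e+05 rad/s.
Step 2 — f₀ = ω₀/(2π) = 2.79e+04 Hz.
Step 3 — Parallel Q: Q = R/(ω₀L) = 24.4/(1.753e+05·0.0121) = 0.0115.
Step 4 — Bandwidth: Δω = ω₀/Q = 1.524e+07 rad/s; BW = Δω/(2π) = 2.425e+06 Hz.

(a) f₀ = 2.79e+04 Hz  (b) Q = 0.0115  (c) BW = 2.425e+06 Hz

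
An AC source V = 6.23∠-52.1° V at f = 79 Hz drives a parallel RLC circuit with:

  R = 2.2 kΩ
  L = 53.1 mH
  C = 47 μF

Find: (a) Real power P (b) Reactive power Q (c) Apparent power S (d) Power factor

Step 1 — Angular frequency: ω = 2π·f = 2π·79 = 496.4 rad/s.
Step 2 — Component impedances:
  R: Z = R = 2200 Ω
  L: Z = jωL = j·496.4·0.0531 = 0 + j26.36 Ω
  C: Z = 1/(jωC) = -j/(ω·C) = 0 - j42.86 Ω
Step 3 — Parallel combination: 1/Z_total = 1/R + 1/L + 1/C; Z_total = 2.127 + j68.38 Ω = 68.41∠88.2° Ω.
Step 4 — Source phasor: V = 6.23∠-52.1° V = 3.827 - j4.916 V.
Step 5 — Current: I = V / Z = -0.07009 - j0.05815 A = 0.09107∠-140.3° A.
Step 6 — Complex power: S = V·I* = 0.01764 + j0.5671 VA.
Step 7 — Real power: P = Re(S) = 0.01764 W.
Step 8 — Reactive power: Q = Im(S) = 0.5671 VAR.
Step 9 — Apparent power: |S| = 0.5674 VA.
Step 10 — Power factor: PF = P/|S| = 0.0311 (lagging).

(a) P = 0.01764 W  (b) Q = 0.5671 VAR  (c) S = 0.5674 VA  (d) PF = 0.0311 (lagging)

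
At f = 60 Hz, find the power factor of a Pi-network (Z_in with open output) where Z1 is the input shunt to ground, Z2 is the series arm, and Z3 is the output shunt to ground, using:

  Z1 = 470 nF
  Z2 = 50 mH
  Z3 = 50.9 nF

Step 1 — Angular frequency: ω = 2π·f = 2π·60 = 377 rad/s.
Step 2 — Component impedances:
  Z1: Z = 1/(jωC) = -j/(ω·C) = 0 - j5644 Ω
  Z2: Z = jωL = j·377·0.05 = 0 + j18.85 Ω
  Z3: Z = 1/(jωC) = -j/(ω·C) = 0 - j5.211e+04 Ω
Step 3 — With open output, the series arm Z2 and the output shunt Z3 appear in series to ground: Z2 + Z3 = 0 - j5.209e+04 Ω.
Step 4 — Parallel with input shunt Z1: Z_in = Z1 || (Z2 + Z3) = 0 - j5092 Ω = 5092∠-90.0° Ω.
Step 5 — Power factor: PF = cos(φ) = Re(Z)/|Z| = 0/5092 = 0.
Step 6 — Type: Im(Z) = -5092 ⇒ leading (phase φ = -90.0°).

PF = 0 (leading, φ = -90.0°)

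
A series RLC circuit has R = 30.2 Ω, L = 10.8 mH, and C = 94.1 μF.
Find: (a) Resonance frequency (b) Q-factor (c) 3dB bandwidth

Step 1 — Resonance: ω₀ = 1/√(LC) = 1/√(0.0108·9.41e-05) = 992 rad/s.
Step 2 — f₀ = ω₀/(2π) = 157.9 Hz.
Step 3 — Series Q: Q = ω₀L/R = 992·0.0108/30.2 = 0.3547.
Step 4 — Bandwidth: Δω = ω₀/Q = 2796 rad/s; BW = Δω/(2π) = 445 Hz.

(a) f₀ = 157.9 Hz  (b) Q = 0.3547  (c) BW = 445 Hz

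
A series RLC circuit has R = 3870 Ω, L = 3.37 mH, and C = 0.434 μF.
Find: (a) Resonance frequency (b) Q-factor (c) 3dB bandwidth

Step 1 — Resonance: ω₀ = 1/√(LC) = 1/√(0.00337·4.34e-07) = 2.615e+04 rad/s.
Step 2 — f₀ = ω₀/(2π) = 4162 Hz.
Step 3 — Series Q: Q = ω₀L/R = 2.615e+04·0.00337/3870 = 0.02277.
Step 4 — Bandwidth: Δω = ω₀/Q = 1.148e+06 rad/s; BW = Δω/(2π) = 1.828e+05 Hz.

(a) f₀ = 4162 Hz  (b) Q = 0.02277  (c) BW = 1.828e+05 Hz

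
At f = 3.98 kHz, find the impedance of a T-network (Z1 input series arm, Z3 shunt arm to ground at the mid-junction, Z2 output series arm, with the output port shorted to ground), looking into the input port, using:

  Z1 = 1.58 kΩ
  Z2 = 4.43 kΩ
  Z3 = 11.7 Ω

Step 1 — Angular frequency: ω = 2π·f = 2π·3980 = 2.501e+04 rad/s.
Step 2 — Component impedances:
  Z1: Z = R = 1580 Ω
  Z2: Z = R = 4430 Ω
  Z3: Z = R = 11.7 Ω
Step 3 — With the output port shorted to ground, the output series arm Z2 runs from the junction to ground; the shunt arm Z3 also runs from the junction to ground. They appear in parallel: Z3 || Z2 = 11.67 Ω.
Step 4 — Series with input arm Z1: Z_in = Z1 + (Z3 || Z2) = 1592 Ω = 1592∠0.0° Ω.

Z = 1592 Ω = 1592∠0.0° Ω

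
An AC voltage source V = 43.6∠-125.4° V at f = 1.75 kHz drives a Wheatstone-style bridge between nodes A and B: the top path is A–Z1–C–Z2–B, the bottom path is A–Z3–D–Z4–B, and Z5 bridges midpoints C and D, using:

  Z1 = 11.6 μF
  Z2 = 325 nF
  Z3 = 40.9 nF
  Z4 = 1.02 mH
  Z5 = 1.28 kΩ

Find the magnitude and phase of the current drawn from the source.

Step 1 — Angular frequency: ω = 2π·f = 2π·1750 = 1.1e+04 rad/s.
Step 2 — Component impedances:
  Z1: Z = 1/(jωC) = -j/(ω·C) = 0 - j7.84 Ω
  Z2: Z = 1/(jωC) = -j/(ω·C) = 0 - j279.8 Ω
  Z3: Z = 1/(jωC) = -j/(ω·C) = 0 - j2224 Ω
  Z4: Z = jωL = j·1.1e+04·0.00102 = 0 + j11.22 Ω
  Z5: Z = R = 1280 Ω
Step 3 — Bridge requires nodal analysis (the Z5 bridge couples midpoints C and D, so the two paths cannot be reduced to a simple series/parallel combination). Setting node B to ground and injecting 1 A at node A, the 3-node admittance system at A, C, D solves to V_A = Z_AB = 46.77 - j245.8 Ω = 250.2∠-79.2° Ω.
Step 4 — Source phasor: V = 43.6∠-125.4° V = -25.26 - j35.54 V.
Step 5 — Ohm's law: I = V / Z_total = (-25.26 - j35.54) / (46.77 - j245.8) = 0.1207 - j0.1257 A.
Step 6 — Convert to polar: |I| = 0.1742 A, ∠I = -46.2°.

I = 0.1742∠-46.2° A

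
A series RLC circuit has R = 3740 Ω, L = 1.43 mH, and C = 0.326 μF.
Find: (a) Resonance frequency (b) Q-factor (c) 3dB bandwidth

Step 1 — Resonance: ω₀ = 1/√(LC) = 1/√(0.00143·3.26e-07) = 4.632e+04 rad/s.
Step 2 — f₀ = ω₀/(2π) = 7371 Hz.
Step 3 — Series Q: Q = ω₀L/R = 4.632e+04·0.00143/3740 = 0.01771.
Step 4 — Bandwidth: Δω = ω₀/Q = 2.615e+06 rad/s; BW = Δω/(2π) = 4.163e+05 Hz.

(a) f₀ = 7371 Hz  (b) Q = 0.01771  (c) BW = 4.163e+05 Hz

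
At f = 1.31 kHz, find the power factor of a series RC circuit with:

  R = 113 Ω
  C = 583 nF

Step 1 — Angular frequency: ω = 2π·f = 2π·1310 = 8231 rad/s.
Step 2 — Component impedances:
  R: Z = R = 113 Ω
  C: Z = 1/(jωC) = -j/(ω·C) = 0 - j208.4 Ω
Step 3 — Series combination: Z_total = R + C = 113 - j208.4 Ω = 237.1∠-61.5° Ω.
Step 4 — Power factor: PF = cos(φ) = Re(Z)/|Z| = 113/237.06 = 0.4767.
Step 5 — Type: Im(Z) = -208.4 ⇒ leading (phase φ = -61.5°).

PF = 0.4767 (leading, φ = -61.5°)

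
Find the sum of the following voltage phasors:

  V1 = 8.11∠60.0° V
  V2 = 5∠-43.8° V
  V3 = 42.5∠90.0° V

Step 1 — Convert each phasor to rectangular form:
  V1 = 8.11·(cos(60.0°) + j·sin(60.0°)) = 4.055 + j7.023 V
  V2 = 5·(cos(-43.8°) + j·sin(-43.8°)) = 3.609 - j3.461 V
  V3 = 42.5·(cos(90.0°) + j·sin(90.0°)) = 0 + j42.5 V
Step 2 — Sum components: V_total = 7.664 + j46.06 V.
Step 3 — Convert to polar: |V_total| = 46.7 V, ∠V_total = 80.6°.

V_total = 46.7∠80.6° V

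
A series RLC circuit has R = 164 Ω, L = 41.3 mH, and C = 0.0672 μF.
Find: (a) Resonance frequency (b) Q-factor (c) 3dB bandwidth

Step 1 — Resonance condition Im(Z)=0 gives ω₀ = 1/√(LC).
Step 2 — ω₀ = 1/√(0.0413·6.72e-08) = 1.898e+04 rad/s.
Step 3 — f₀ = ω₀/(2π) = 3021 Hz.
Step 4 — Series Q: Q = ω₀L/R = 1.898e+04·0.0413/164 = 4.78.
Step 5 — 3dB bandwidth: Δω = ω₀/Q = 3971 rad/s; BW = Δω/(2π) = 632 Hz.

(a) f₀ = 3021 Hz  (b) Q = 4.78  (c) BW = 632 Hz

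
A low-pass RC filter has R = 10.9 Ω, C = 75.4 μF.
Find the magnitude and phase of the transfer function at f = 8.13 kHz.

Step 1 — Angular frequency: ω = 2π·8130 = 5.108e+04 rad/s.
Step 2 — Transfer function: H(jω) = 1/(1 + jωRC).
Step 3 — Denominator: 1 + jωRC = 1 + j·5.108e+04·10.9·7.54e-05 = 1 + j41.98.
Step 4 — H = 0.000567 - j0.02381.
Step 5 — Magnitude: |H| = 0.02381 (-32.5 dB); phase: φ = -88.6°.

|H| = 0.02381 (-32.5 dB), φ = -88.6°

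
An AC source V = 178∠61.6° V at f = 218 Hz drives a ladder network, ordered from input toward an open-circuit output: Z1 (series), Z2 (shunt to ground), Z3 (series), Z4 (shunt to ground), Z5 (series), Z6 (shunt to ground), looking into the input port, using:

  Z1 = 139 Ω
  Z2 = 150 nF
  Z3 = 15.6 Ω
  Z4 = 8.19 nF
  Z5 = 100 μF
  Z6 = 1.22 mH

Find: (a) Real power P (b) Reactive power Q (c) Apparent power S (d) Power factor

Step 1 — Angular frequency: ω = 2π·f = 2π·218 = 1370 rad/s.
Step 2 — Component impedances:
  Z1: Z = R = 139 Ω
  Z2: Z = 1/(jωC) = -j/(ω·C) = 0 - j4867 Ω
  Z3: Z = R = 15.6 Ω
  Z4: Z = 1/(jωC) = -j/(ω·C) = 0 - j8.914e+04 Ω
  Z5: Z = 1/(jωC) = -j/(ω·C) = 0 - j7.301 Ω
  Z6: Z = jωL = j·1370·0.00122 = 0 + j1.671 Ω
Step 3 — Ladder network (open output): work backward from the far end, alternating series and parallel combinations. Z_in = 154.6 - j5.673 Ω = 154.7∠-2.1° Ω.
Step 4 — Source phasor: V = 178∠61.6° V = 84.66 + j156.6 V.
Step 5 — Current: I = V / Z = 0.5099 + j1.032 A = 1.151∠63.7° A.
Step 6 — Complex power: S = V·I* = 204.7 - j7.513 VA.
Step 7 — Real power: P = Re(S) = 204.7 W.
Step 8 — Reactive power: Q = Im(S) = -7.513 VAR.
Step 9 — Apparent power: |S| = 204.9 VA.
Step 10 — Power factor: PF = P/|S| = 0.9993 (leading).

(a) P = 204.7 W  (b) Q = -7.513 VAR  (c) S = 204.9 VA  (d) PF = 0.9993 (leading)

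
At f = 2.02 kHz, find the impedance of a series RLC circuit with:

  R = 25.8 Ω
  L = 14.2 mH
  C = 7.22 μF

Step 1 — Angular frequency: ω = 2π·f = 2π·2020 = 1.269e+04 rad/s.
Step 2 — Component impedances:
  R: Z = R = 25.8 Ω
  L: Z = jωL = j·1.269e+04·0.0142 = 0 + j180.2 Ω
  C: Z = 1/(jωC) = -j/(ω·C) = 0 - j10.91 Ω
Step 3 — Series combination: Z_total = R + L + C = 25.8 + j169.3 Ω = 171.3∠81.3° Ω.

Z = 25.8 + j169.3 Ω = 171.3∠81.3° Ω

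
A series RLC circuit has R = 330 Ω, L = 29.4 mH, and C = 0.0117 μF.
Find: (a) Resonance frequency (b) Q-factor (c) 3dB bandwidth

Step 1 — Resonance: ω₀ = 1/√(LC) = 1/√(0.0294·1.17e-08) = 5.392e+04 rad/s.
Step 2 — f₀ = ω₀/(2π) = 8581 Hz.
Step 3 — Series Q: Q = ω₀L/R = 5.392e+04·0.0294/330 = 4.804.
Step 4 — Bandwidth: Δω = ω₀/Q = 1.122e+04 rad/s; BW = Δω/(2π) = 1786 Hz.

(a) f₀ = 8581 Hz  (b) Q = 4.804  (c) BW = 1786 Hz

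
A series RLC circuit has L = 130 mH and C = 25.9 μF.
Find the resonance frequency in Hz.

Step 1 — Resonance condition Im(Z)=0 gives ω₀ = 1/√(LC).
Step 2 — ω₀ = 1/√(0.13·2.59e-05) = 545 rad/s.
Step 3 — f₀ = ω₀/(2π) = 86.74 Hz.

f₀ = 86.74 Hz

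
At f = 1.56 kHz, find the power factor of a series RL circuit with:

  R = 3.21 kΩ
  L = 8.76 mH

Step 1 — Angular frequency: ω = 2π·f = 2π·1560 = 9802 rad/s.
Step 2 — Component impedances:
  R: Z = R = 3210 Ω
  L: Z = jωL = j·9802·0.00876 = 0 + j85.86 Ω
Step 3 — Series combination: Z_total = R + L = 3210 + j85.86 Ω = 3211∠1.5° Ω.
Step 4 — Power factor: PF = cos(φ) = Re(Z)/|Z| = 3210/3211.15 = 0.9996.
Step 5 — Type: Im(Z) = 85.86 ⇒ lagging (phase φ = 1.5°).

PF = 0.9996 (lagging, φ = 1.5°)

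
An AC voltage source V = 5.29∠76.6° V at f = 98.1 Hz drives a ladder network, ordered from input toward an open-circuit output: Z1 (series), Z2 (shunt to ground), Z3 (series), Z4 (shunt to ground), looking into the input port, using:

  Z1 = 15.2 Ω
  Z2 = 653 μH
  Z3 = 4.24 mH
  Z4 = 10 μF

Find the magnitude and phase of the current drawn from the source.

Step 1 — Angular frequency: ω = 2π·f = 2π·98.1 = 616.4 rad/s.
Step 2 — Component impedances:
  Z1: Z = R = 15.2 Ω
  Z2: Z = jωL = j·616.4·0.000653 = 0 + j0.4025 Ω
  Z3: Z = jωL = j·616.4·0.00424 = 0 + j2.613 Ω
  Z4: Z = 1/(jωC) = -j/(ω·C) = 0 - j162.2 Ω
Step 3 — Ladder network (open output): work backward from the far end, alternating series and parallel combinations. Z_in = 15.2 + j0.4035 Ω = 15.21∠1.5° Ω.
Step 4 — Source phasor: V = 5.29∠76.6° V = 1.226 + j5.146 V.
Step 5 — Ohm's law: I = V / Z_total = (1.226 + j5.146) / (15.2 + j0.4035) = 0.08958 + j0.3362 A.
Step 6 — Convert to polar: |I| = 0.3479 A, ∠I = 75.1°.

I = 0.3479∠75.1° A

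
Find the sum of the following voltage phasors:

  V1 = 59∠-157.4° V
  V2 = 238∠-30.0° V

Step 1 — Convert each phasor to rectangular form:
  V1 = 59·(cos(-157.4°) + j·sin(-157.4°)) = -54.47 - j22.67 V
  V2 = 238·(cos(-30.0°) + j·sin(-30.0°)) = 206.1 - j119 V
Step 2 — Sum components: V_total = 151.6 - j141.7 V.
Step 3 — Convert to polar: |V_total| = 207.5 V, ∠V_total = -43.1°.

V_total = 207.5∠-43.1° V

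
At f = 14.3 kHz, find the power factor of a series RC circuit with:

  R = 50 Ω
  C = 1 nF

Step 1 — Angular frequency: ω = 2π·f = 2π·1.43e+04 = 8.985e+04 rad/s.
Step 2 — Component impedances:
  R: Z = R = 50 Ω
  C: Z = 1/(jωC) = -j/(ω·C) = 0 - j1.113e+04 Ω
Step 3 — Series combination: Z_total = R + C = 50 - j1.113e+04 Ω = 1.113e+04∠-89.7° Ω.
Step 4 — Power factor: PF = cos(φ) = Re(Z)/|Z| = 50/1.113e+04 = 0.004492.
Step 5 — Type: Im(Z) = -1.113e+04 ⇒ leading (phase φ = -89.7°).

PF = 0.004492 (leading, φ = -89.7°)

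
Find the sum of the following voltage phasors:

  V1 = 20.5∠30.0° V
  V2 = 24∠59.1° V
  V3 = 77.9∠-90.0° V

Step 1 — Convert each phasor to rectangular form:
  V1 = 20.5·(cos(30.0°) + j·sin(30.0°)) = 17.75 + j10.25 V
  V2 = 24·(cos(59.1°) + j·sin(59.1°)) = 12.32 + j20.59 V
  V3 = 77.9·(cos(-90.0°) + j·sin(-90.0°)) = 0 - j77.9 V
Step 2 — Sum components: V_total = 30.08 - j47.06 V.
Step 3 — Convert to polar: |V_total| = 55.85 V, ∠V_total = -57.4°.

V_total = 55.85∠-57.4° V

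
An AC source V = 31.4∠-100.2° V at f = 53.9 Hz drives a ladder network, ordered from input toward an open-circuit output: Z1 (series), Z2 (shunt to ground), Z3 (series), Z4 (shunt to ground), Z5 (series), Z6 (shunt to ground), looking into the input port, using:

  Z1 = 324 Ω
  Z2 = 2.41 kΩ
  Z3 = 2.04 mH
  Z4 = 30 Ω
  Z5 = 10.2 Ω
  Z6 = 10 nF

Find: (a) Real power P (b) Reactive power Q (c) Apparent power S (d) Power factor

Step 1 — Angular frequency: ω = 2π·f = 2π·53.9 = 338.7 rad/s.
Step 2 — Component impedances:
  Z1: Z = R = 324 Ω
  Z2: Z = R = 2410 Ω
  Z3: Z = jωL = j·338.7·0.00204 = 0 + j0.6909 Ω
  Z4: Z = R = 30 Ω
  Z5: Z = R = 10.2 Ω
  Z6: Z = 1/(jωC) = -j/(ω·C) = 0 - j2.953e+05 Ω
Step 3 — Ladder network (open output): work backward from the far end, alternating series and parallel combinations. Z_in = 353.6 + j0.671 Ω = 353.6∠0.1° Ω.
Step 4 — Source phasor: V = 31.4∠-100.2° V = -5.56 - j30.9 V.
Step 5 — Current: I = V / Z = -0.01589 - j0.08736 A = 0.08879∠-100.3° A.
Step 6 — Complex power: S = V·I* = 2.788 + j0.00529 VA.
Step 7 — Real power: P = Re(S) = 2.788 W.
Step 8 — Reactive power: Q = Im(S) = 0.00529 VAR.
Step 9 — Apparent power: |S| = 2.788 VA.
Step 10 — Power factor: PF = P/|S| = 1 (lagging).

(a) P = 2.788 W  (b) Q = 0.00529 VAR  (c) S = 2.788 VA  (d) PF = 1 (lagging)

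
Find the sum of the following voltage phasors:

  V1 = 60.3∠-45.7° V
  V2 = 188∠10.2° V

Step 1 — Convert each phasor to rectangular form:
  V1 = 60.3·(cos(-45.7°) + j·sin(-45.7°)) = 42.11 - j43.16 V
  V2 = 188·(cos(10.2°) + j·sin(10.2°)) = 185 + j33.29 V
Step 2 — Sum components: V_total = 227.1 - j9.864 V.
Step 3 — Convert to polar: |V_total| = 227.4 V, ∠V_total = -2.5°.

V_total = 227.4∠-2.5° V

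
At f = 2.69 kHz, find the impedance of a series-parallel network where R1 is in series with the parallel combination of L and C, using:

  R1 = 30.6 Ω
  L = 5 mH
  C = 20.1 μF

Step 1 — Angular frequency: ω = 2π·f = 2π·2690 = 1.69e+04 rad/s.
Step 2 — Component impedances:
  R1: Z = R = 30.6 Ω
  L: Z = jωL = j·1.69e+04·0.005 = 0 + j84.51 Ω
  C: Z = 1/(jωC) = -j/(ω·C) = 0 - j2.944 Ω
Step 3 — Parallel branch: L || C = 1/(1/L + 1/C) = 0 - j3.05 Ω.
Step 4 — Series with R1: Z_total = R1 + (L || C) = 30.6 - j3.05 Ω = 30.75∠-5.7° Ω.

Z = 30.6 - j3.05 Ω = 30.75∠-5.7° Ω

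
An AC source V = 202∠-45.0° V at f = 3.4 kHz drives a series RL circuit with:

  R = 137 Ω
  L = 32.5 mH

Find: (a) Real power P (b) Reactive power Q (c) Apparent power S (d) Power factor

Step 1 — Angular frequency: ω = 2π·f = 2π·3400 = 2.136e+04 rad/s.
Step 2 — Component impedances:
  R: Z = R = 137 Ω
  L: Z = jωL = j·2.136e+04·0.0325 = 0 + j694.3 Ω
Step 3 — Series combination: Z_total = R + L = 137 + j694.3 Ω = 707.7∠78.8° Ω.
Step 4 — Source phasor: V = 202∠-45.0° V = 142.8 - j142.8 V.
Step 5 — Current: I = V / Z = -0.1589 - j0.2371 A = 0.2854∠-123.8° A.
Step 6 — Complex power: S = V·I* = 11.16 + j56.57 VA.
Step 7 — Real power: P = Re(S) = 11.16 W.
Step 8 — Reactive power: Q = Im(S) = 56.57 VAR.
Step 9 — Apparent power: |S| = 57.66 VA.
Step 10 — Power factor: PF = P/|S| = 0.1936 (lagging).

(a) P = 11.16 W  (b) Q = 56.57 VAR  (c) S = 57.66 VA  (d) PF = 0.1936 (lagging)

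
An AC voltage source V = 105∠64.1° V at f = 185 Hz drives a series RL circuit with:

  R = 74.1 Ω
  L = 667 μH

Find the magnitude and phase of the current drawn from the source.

Step 1 — Angular frequency: ω = 2π·f = 2π·185 = 1162 rad/s.
Step 2 — Component impedances:
  R: Z = R = 74.1 Ω
  L: Z = jωL = j·1162·0.000667 = 0 + j0.7753 Ω
Step 3 — Series combination: Z_total = R + L = 74.1 + j0.7753 Ω = 74.1∠0.6° Ω.
Step 4 — Source phasor: V = 105∠64.1° V = 45.86 + j94.45 V.
Step 5 — Ohm's law: I = V / Z_total = (45.86 + j94.45) / (74.1 + j0.7753) = 0.6322 + j1.268 A.
Step 6 — Convert to polar: |I| = 1.417 A, ∠I = 63.5°.

I = 1.417∠63.5° A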